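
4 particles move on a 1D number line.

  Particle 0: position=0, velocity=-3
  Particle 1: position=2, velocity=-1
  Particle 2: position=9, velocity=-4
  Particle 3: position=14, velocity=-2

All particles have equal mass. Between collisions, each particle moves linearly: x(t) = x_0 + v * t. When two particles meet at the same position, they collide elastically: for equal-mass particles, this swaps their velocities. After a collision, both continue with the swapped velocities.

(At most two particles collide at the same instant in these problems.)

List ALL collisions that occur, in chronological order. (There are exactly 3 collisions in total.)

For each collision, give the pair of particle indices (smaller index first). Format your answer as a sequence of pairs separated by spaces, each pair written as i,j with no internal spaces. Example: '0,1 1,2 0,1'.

Collision at t=7/3: particles 1 and 2 swap velocities; positions: p0=-7 p1=-1/3 p2=-1/3 p3=28/3; velocities now: v0=-3 v1=-4 v2=-1 v3=-2
Collision at t=9: particles 0 and 1 swap velocities; positions: p0=-27 p1=-27 p2=-7 p3=-4; velocities now: v0=-4 v1=-3 v2=-1 v3=-2
Collision at t=12: particles 2 and 3 swap velocities; positions: p0=-39 p1=-36 p2=-10 p3=-10; velocities now: v0=-4 v1=-3 v2=-2 v3=-1

Answer: 1,2 0,1 2,3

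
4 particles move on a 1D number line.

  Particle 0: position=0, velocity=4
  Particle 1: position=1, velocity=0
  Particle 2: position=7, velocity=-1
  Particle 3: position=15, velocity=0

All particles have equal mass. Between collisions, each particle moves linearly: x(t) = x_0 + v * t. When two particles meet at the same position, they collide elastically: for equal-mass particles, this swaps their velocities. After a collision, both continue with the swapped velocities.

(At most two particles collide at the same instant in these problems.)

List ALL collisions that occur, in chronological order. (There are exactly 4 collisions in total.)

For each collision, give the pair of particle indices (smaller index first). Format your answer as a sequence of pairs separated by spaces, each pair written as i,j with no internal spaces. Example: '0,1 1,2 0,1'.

Answer: 0,1 1,2 2,3 0,1

Derivation:
Collision at t=1/4: particles 0 and 1 swap velocities; positions: p0=1 p1=1 p2=27/4 p3=15; velocities now: v0=0 v1=4 v2=-1 v3=0
Collision at t=7/5: particles 1 and 2 swap velocities; positions: p0=1 p1=28/5 p2=28/5 p3=15; velocities now: v0=0 v1=-1 v2=4 v3=0
Collision at t=15/4: particles 2 and 3 swap velocities; positions: p0=1 p1=13/4 p2=15 p3=15; velocities now: v0=0 v1=-1 v2=0 v3=4
Collision at t=6: particles 0 and 1 swap velocities; positions: p0=1 p1=1 p2=15 p3=24; velocities now: v0=-1 v1=0 v2=0 v3=4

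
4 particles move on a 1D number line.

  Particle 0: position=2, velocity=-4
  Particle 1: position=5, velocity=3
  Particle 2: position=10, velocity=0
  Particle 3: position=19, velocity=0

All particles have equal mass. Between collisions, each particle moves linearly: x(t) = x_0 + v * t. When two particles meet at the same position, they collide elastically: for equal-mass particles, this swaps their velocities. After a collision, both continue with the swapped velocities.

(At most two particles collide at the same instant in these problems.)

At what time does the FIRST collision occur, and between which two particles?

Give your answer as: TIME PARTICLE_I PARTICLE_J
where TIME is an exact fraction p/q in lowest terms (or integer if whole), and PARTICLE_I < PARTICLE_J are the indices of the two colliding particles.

Pair (0,1): pos 2,5 vel -4,3 -> not approaching (rel speed -7 <= 0)
Pair (1,2): pos 5,10 vel 3,0 -> gap=5, closing at 3/unit, collide at t=5/3
Pair (2,3): pos 10,19 vel 0,0 -> not approaching (rel speed 0 <= 0)
Earliest collision: t=5/3 between 1 and 2

Answer: 5/3 1 2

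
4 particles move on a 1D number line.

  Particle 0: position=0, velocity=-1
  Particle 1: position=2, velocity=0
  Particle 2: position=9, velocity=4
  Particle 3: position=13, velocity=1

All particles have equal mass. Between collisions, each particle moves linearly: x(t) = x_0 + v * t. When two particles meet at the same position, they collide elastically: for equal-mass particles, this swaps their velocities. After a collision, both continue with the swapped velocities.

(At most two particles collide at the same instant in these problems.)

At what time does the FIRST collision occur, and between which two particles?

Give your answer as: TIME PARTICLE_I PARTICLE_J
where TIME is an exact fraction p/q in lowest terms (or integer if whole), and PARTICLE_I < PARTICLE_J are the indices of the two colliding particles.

Pair (0,1): pos 0,2 vel -1,0 -> not approaching (rel speed -1 <= 0)
Pair (1,2): pos 2,9 vel 0,4 -> not approaching (rel speed -4 <= 0)
Pair (2,3): pos 9,13 vel 4,1 -> gap=4, closing at 3/unit, collide at t=4/3
Earliest collision: t=4/3 between 2 and 3

Answer: 4/3 2 3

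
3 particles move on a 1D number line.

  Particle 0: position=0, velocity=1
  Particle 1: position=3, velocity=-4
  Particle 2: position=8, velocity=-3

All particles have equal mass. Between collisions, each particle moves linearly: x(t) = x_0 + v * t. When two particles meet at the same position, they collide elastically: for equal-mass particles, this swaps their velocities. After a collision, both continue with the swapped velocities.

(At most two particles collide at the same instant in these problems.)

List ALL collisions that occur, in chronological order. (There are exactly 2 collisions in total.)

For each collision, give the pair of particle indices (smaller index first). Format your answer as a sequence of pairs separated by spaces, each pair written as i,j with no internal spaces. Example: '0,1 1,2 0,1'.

Collision at t=3/5: particles 0 and 1 swap velocities; positions: p0=3/5 p1=3/5 p2=31/5; velocities now: v0=-4 v1=1 v2=-3
Collision at t=2: particles 1 and 2 swap velocities; positions: p0=-5 p1=2 p2=2; velocities now: v0=-4 v1=-3 v2=1

Answer: 0,1 1,2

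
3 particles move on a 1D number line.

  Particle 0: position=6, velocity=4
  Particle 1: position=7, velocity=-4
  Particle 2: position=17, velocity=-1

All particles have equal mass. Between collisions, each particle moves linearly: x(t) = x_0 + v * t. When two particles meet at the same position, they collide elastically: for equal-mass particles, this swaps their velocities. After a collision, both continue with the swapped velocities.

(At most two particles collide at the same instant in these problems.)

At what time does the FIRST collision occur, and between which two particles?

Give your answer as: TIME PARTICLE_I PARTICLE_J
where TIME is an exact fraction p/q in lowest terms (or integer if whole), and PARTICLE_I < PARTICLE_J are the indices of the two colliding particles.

Answer: 1/8 0 1

Derivation:
Pair (0,1): pos 6,7 vel 4,-4 -> gap=1, closing at 8/unit, collide at t=1/8
Pair (1,2): pos 7,17 vel -4,-1 -> not approaching (rel speed -3 <= 0)
Earliest collision: t=1/8 between 0 and 1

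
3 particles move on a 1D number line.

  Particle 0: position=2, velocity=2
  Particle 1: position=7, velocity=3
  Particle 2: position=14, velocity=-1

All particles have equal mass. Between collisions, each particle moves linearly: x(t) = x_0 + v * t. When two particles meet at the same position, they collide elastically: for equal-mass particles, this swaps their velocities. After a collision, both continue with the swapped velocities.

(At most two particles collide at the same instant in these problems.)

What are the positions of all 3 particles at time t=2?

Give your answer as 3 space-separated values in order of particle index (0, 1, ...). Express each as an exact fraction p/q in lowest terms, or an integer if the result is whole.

Collision at t=7/4: particles 1 and 2 swap velocities; positions: p0=11/2 p1=49/4 p2=49/4; velocities now: v0=2 v1=-1 v2=3
Advance to t=2 (no further collisions before then); velocities: v0=2 v1=-1 v2=3; positions = 6 12 13

Answer: 6 12 13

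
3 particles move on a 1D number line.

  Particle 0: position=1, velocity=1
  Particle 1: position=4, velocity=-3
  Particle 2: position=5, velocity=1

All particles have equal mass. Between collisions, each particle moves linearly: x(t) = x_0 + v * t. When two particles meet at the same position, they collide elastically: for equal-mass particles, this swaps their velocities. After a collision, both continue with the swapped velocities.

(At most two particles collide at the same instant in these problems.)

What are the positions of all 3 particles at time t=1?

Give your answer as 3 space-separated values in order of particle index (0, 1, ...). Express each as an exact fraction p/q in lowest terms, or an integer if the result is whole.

Collision at t=3/4: particles 0 and 1 swap velocities; positions: p0=7/4 p1=7/4 p2=23/4; velocities now: v0=-3 v1=1 v2=1
Advance to t=1 (no further collisions before then); velocities: v0=-3 v1=1 v2=1; positions = 1 2 6

Answer: 1 2 6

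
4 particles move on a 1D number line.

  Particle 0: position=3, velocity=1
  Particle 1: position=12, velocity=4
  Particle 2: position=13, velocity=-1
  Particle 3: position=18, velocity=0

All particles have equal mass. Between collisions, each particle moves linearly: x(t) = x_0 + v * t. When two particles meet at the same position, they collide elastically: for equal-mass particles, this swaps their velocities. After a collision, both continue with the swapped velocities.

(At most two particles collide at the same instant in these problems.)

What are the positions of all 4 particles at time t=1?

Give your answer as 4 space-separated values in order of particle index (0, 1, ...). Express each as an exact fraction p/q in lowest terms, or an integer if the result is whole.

Collision at t=1/5: particles 1 and 2 swap velocities; positions: p0=16/5 p1=64/5 p2=64/5 p3=18; velocities now: v0=1 v1=-1 v2=4 v3=0
Advance to t=1 (no further collisions before then); velocities: v0=1 v1=-1 v2=4 v3=0; positions = 4 12 16 18

Answer: 4 12 16 18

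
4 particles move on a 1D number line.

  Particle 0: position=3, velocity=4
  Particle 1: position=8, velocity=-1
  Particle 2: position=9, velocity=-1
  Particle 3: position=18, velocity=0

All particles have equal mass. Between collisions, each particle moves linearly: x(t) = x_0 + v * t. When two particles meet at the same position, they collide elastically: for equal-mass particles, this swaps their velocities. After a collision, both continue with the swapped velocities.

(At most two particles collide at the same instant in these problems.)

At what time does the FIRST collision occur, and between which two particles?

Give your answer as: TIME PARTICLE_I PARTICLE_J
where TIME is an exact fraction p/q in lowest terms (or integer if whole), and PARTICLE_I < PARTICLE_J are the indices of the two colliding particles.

Pair (0,1): pos 3,8 vel 4,-1 -> gap=5, closing at 5/unit, collide at t=1
Pair (1,2): pos 8,9 vel -1,-1 -> not approaching (rel speed 0 <= 0)
Pair (2,3): pos 9,18 vel -1,0 -> not approaching (rel speed -1 <= 0)
Earliest collision: t=1 between 0 and 1

Answer: 1 0 1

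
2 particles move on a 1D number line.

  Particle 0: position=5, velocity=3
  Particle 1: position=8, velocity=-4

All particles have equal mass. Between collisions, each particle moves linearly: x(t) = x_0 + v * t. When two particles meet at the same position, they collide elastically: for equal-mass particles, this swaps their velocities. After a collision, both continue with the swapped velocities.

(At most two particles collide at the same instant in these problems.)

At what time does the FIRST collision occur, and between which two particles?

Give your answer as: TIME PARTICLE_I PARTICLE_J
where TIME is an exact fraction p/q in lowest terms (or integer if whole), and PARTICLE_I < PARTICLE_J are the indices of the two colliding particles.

Pair (0,1): pos 5,8 vel 3,-4 -> gap=3, closing at 7/unit, collide at t=3/7
Earliest collision: t=3/7 between 0 and 1

Answer: 3/7 0 1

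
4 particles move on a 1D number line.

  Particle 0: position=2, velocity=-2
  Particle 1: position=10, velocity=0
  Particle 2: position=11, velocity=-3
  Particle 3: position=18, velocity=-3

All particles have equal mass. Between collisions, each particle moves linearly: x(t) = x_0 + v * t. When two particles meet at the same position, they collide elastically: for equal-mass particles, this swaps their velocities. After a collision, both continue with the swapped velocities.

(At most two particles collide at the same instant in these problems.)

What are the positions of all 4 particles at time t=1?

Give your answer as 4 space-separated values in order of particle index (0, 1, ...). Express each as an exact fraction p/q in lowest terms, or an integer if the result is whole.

Collision at t=1/3: particles 1 and 2 swap velocities; positions: p0=4/3 p1=10 p2=10 p3=17; velocities now: v0=-2 v1=-3 v2=0 v3=-3
Advance to t=1 (no further collisions before then); velocities: v0=-2 v1=-3 v2=0 v3=-3; positions = 0 8 10 15

Answer: 0 8 10 15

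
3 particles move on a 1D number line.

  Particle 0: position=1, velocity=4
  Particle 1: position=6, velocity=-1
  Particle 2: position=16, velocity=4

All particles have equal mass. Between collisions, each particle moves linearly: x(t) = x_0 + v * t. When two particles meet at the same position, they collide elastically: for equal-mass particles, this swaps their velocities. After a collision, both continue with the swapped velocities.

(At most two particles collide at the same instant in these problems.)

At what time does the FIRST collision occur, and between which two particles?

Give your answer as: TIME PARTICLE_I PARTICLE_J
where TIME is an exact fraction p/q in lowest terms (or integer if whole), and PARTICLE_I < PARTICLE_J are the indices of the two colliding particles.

Answer: 1 0 1

Derivation:
Pair (0,1): pos 1,6 vel 4,-1 -> gap=5, closing at 5/unit, collide at t=1
Pair (1,2): pos 6,16 vel -1,4 -> not approaching (rel speed -5 <= 0)
Earliest collision: t=1 between 0 and 1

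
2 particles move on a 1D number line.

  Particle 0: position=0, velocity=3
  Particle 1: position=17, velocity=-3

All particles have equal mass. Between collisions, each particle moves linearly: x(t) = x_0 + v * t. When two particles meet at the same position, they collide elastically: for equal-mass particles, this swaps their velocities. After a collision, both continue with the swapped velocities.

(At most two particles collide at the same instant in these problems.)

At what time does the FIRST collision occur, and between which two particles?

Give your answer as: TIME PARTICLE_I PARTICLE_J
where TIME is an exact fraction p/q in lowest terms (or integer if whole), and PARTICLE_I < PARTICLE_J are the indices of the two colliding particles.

Pair (0,1): pos 0,17 vel 3,-3 -> gap=17, closing at 6/unit, collide at t=17/6
Earliest collision: t=17/6 between 0 and 1

Answer: 17/6 0 1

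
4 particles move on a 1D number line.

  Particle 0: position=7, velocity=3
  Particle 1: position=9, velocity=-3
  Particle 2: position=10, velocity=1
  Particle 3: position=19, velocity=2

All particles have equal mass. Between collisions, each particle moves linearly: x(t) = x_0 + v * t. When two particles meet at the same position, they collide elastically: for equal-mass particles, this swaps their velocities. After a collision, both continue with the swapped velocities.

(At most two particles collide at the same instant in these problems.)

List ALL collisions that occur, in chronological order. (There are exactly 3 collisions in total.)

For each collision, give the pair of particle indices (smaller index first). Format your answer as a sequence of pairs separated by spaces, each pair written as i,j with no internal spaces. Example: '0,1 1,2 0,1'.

Answer: 0,1 1,2 2,3

Derivation:
Collision at t=1/3: particles 0 and 1 swap velocities; positions: p0=8 p1=8 p2=31/3 p3=59/3; velocities now: v0=-3 v1=3 v2=1 v3=2
Collision at t=3/2: particles 1 and 2 swap velocities; positions: p0=9/2 p1=23/2 p2=23/2 p3=22; velocities now: v0=-3 v1=1 v2=3 v3=2
Collision at t=12: particles 2 and 3 swap velocities; positions: p0=-27 p1=22 p2=43 p3=43; velocities now: v0=-3 v1=1 v2=2 v3=3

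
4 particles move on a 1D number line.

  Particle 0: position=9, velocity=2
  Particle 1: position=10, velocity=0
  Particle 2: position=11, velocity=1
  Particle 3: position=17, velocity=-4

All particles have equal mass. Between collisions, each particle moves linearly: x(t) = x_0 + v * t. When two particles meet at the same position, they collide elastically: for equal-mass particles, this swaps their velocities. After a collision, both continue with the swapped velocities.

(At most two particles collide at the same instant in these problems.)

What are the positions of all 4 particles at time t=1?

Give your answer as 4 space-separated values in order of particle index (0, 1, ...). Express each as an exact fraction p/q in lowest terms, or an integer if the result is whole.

Collision at t=1/2: particles 0 and 1 swap velocities; positions: p0=10 p1=10 p2=23/2 p3=15; velocities now: v0=0 v1=2 v2=1 v3=-4
Advance to t=1 (no further collisions before then); velocities: v0=0 v1=2 v2=1 v3=-4; positions = 10 11 12 13

Answer: 10 11 12 13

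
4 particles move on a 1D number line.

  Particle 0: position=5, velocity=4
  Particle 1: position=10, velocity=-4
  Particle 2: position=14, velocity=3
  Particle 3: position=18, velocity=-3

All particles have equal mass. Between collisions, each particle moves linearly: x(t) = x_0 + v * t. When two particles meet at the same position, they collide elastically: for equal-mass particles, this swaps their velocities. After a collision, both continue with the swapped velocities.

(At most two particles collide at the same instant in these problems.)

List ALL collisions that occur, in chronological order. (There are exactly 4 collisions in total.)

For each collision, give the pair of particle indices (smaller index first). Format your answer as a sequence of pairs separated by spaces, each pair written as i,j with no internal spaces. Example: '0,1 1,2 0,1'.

Answer: 0,1 2,3 1,2 2,3

Derivation:
Collision at t=5/8: particles 0 and 1 swap velocities; positions: p0=15/2 p1=15/2 p2=127/8 p3=129/8; velocities now: v0=-4 v1=4 v2=3 v3=-3
Collision at t=2/3: particles 2 and 3 swap velocities; positions: p0=22/3 p1=23/3 p2=16 p3=16; velocities now: v0=-4 v1=4 v2=-3 v3=3
Collision at t=13/7: particles 1 and 2 swap velocities; positions: p0=18/7 p1=87/7 p2=87/7 p3=137/7; velocities now: v0=-4 v1=-3 v2=4 v3=3
Collision at t=9: particles 2 and 3 swap velocities; positions: p0=-26 p1=-9 p2=41 p3=41; velocities now: v0=-4 v1=-3 v2=3 v3=4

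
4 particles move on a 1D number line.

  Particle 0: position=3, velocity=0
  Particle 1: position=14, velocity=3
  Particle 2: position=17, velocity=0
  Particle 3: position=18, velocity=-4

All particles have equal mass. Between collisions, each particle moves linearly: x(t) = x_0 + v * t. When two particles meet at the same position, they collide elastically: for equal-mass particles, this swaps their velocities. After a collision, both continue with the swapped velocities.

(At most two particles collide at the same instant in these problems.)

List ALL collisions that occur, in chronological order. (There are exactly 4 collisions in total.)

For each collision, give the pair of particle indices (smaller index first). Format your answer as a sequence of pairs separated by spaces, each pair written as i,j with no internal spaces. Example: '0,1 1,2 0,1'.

Answer: 2,3 1,2 2,3 0,1

Derivation:
Collision at t=1/4: particles 2 and 3 swap velocities; positions: p0=3 p1=59/4 p2=17 p3=17; velocities now: v0=0 v1=3 v2=-4 v3=0
Collision at t=4/7: particles 1 and 2 swap velocities; positions: p0=3 p1=110/7 p2=110/7 p3=17; velocities now: v0=0 v1=-4 v2=3 v3=0
Collision at t=1: particles 2 and 3 swap velocities; positions: p0=3 p1=14 p2=17 p3=17; velocities now: v0=0 v1=-4 v2=0 v3=3
Collision at t=15/4: particles 0 and 1 swap velocities; positions: p0=3 p1=3 p2=17 p3=101/4; velocities now: v0=-4 v1=0 v2=0 v3=3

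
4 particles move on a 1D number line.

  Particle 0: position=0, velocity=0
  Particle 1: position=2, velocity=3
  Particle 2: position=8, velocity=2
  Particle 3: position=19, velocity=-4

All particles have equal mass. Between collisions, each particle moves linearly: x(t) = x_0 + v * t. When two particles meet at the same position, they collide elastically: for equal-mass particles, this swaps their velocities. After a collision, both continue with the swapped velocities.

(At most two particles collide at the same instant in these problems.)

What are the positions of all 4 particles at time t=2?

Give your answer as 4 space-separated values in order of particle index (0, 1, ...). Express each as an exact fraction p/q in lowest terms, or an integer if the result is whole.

Collision at t=11/6: particles 2 and 3 swap velocities; positions: p0=0 p1=15/2 p2=35/3 p3=35/3; velocities now: v0=0 v1=3 v2=-4 v3=2
Advance to t=2 (no further collisions before then); velocities: v0=0 v1=3 v2=-4 v3=2; positions = 0 8 11 12

Answer: 0 8 11 12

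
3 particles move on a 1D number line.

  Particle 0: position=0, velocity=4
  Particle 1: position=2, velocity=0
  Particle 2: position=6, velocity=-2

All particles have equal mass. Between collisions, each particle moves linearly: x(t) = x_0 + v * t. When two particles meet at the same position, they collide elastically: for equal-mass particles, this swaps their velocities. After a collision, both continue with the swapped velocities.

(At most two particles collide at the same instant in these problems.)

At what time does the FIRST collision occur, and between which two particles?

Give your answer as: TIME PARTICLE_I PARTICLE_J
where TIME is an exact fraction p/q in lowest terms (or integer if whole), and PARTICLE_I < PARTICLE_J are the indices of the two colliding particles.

Pair (0,1): pos 0,2 vel 4,0 -> gap=2, closing at 4/unit, collide at t=1/2
Pair (1,2): pos 2,6 vel 0,-2 -> gap=4, closing at 2/unit, collide at t=2
Earliest collision: t=1/2 between 0 and 1

Answer: 1/2 0 1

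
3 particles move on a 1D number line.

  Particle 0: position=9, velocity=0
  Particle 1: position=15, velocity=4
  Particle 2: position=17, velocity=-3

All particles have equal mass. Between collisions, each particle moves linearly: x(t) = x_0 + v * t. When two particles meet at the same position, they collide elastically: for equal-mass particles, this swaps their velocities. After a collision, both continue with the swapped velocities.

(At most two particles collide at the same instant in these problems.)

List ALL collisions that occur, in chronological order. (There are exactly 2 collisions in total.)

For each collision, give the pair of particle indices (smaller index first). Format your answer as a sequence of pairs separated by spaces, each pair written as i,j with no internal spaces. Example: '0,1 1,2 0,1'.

Collision at t=2/7: particles 1 and 2 swap velocities; positions: p0=9 p1=113/7 p2=113/7; velocities now: v0=0 v1=-3 v2=4
Collision at t=8/3: particles 0 and 1 swap velocities; positions: p0=9 p1=9 p2=77/3; velocities now: v0=-3 v1=0 v2=4

Answer: 1,2 0,1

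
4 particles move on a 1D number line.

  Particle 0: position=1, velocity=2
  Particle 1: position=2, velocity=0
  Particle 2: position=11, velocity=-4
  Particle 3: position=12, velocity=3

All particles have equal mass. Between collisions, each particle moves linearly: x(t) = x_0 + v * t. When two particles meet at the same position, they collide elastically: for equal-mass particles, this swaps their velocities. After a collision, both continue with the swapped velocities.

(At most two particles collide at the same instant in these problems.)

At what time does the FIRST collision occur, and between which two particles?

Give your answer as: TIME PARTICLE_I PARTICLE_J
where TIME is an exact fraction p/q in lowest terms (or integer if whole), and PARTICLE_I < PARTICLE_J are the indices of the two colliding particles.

Answer: 1/2 0 1

Derivation:
Pair (0,1): pos 1,2 vel 2,0 -> gap=1, closing at 2/unit, collide at t=1/2
Pair (1,2): pos 2,11 vel 0,-4 -> gap=9, closing at 4/unit, collide at t=9/4
Pair (2,3): pos 11,12 vel -4,3 -> not approaching (rel speed -7 <= 0)
Earliest collision: t=1/2 between 0 and 1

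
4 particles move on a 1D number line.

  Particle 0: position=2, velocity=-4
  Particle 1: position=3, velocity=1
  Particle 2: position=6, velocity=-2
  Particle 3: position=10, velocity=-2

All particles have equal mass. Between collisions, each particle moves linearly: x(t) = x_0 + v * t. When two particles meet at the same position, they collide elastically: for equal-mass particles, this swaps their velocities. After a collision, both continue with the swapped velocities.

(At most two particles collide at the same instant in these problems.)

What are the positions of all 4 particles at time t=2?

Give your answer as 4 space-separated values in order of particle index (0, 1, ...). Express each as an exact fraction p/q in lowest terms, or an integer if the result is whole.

Answer: -6 2 5 6

Derivation:
Collision at t=1: particles 1 and 2 swap velocities; positions: p0=-2 p1=4 p2=4 p3=8; velocities now: v0=-4 v1=-2 v2=1 v3=-2
Advance to t=2 (no further collisions before then); velocities: v0=-4 v1=-2 v2=1 v3=-2; positions = -6 2 5 6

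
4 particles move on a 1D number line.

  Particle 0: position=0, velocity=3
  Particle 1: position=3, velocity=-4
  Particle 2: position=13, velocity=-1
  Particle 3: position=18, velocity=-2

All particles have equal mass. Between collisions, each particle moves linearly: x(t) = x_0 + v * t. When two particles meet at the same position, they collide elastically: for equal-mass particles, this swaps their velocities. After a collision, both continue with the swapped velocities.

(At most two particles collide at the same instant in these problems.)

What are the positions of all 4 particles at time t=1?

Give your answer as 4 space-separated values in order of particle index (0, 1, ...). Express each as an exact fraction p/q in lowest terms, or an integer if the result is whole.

Collision at t=3/7: particles 0 and 1 swap velocities; positions: p0=9/7 p1=9/7 p2=88/7 p3=120/7; velocities now: v0=-4 v1=3 v2=-1 v3=-2
Advance to t=1 (no further collisions before then); velocities: v0=-4 v1=3 v2=-1 v3=-2; positions = -1 3 12 16

Answer: -1 3 12 16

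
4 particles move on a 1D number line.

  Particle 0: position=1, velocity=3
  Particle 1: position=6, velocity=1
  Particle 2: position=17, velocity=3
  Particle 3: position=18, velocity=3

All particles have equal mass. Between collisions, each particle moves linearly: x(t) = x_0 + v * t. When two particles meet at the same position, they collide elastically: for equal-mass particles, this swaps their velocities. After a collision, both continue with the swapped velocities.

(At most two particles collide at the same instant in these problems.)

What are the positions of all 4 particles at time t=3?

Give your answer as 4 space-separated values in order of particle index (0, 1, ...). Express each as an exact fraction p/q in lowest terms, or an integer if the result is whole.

Collision at t=5/2: particles 0 and 1 swap velocities; positions: p0=17/2 p1=17/2 p2=49/2 p3=51/2; velocities now: v0=1 v1=3 v2=3 v3=3
Advance to t=3 (no further collisions before then); velocities: v0=1 v1=3 v2=3 v3=3; positions = 9 10 26 27

Answer: 9 10 26 27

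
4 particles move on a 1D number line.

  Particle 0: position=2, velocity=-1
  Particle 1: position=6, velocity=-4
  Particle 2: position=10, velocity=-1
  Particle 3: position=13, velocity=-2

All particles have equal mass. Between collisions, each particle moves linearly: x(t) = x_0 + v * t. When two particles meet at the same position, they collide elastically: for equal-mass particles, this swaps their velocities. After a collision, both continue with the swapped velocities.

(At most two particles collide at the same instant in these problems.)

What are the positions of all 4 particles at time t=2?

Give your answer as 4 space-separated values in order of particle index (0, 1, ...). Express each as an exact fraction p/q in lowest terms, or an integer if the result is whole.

Answer: -2 0 8 9

Derivation:
Collision at t=4/3: particles 0 and 1 swap velocities; positions: p0=2/3 p1=2/3 p2=26/3 p3=31/3; velocities now: v0=-4 v1=-1 v2=-1 v3=-2
Advance to t=2 (no further collisions before then); velocities: v0=-4 v1=-1 v2=-1 v3=-2; positions = -2 0 8 9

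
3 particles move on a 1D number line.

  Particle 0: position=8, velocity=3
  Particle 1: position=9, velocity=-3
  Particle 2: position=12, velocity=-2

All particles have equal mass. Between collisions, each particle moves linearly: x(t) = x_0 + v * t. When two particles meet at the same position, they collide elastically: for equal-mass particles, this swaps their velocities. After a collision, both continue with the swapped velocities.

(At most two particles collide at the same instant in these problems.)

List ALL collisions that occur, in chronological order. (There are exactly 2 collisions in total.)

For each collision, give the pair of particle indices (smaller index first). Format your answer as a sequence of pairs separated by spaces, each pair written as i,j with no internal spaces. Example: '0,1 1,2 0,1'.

Collision at t=1/6: particles 0 and 1 swap velocities; positions: p0=17/2 p1=17/2 p2=35/3; velocities now: v0=-3 v1=3 v2=-2
Collision at t=4/5: particles 1 and 2 swap velocities; positions: p0=33/5 p1=52/5 p2=52/5; velocities now: v0=-3 v1=-2 v2=3

Answer: 0,1 1,2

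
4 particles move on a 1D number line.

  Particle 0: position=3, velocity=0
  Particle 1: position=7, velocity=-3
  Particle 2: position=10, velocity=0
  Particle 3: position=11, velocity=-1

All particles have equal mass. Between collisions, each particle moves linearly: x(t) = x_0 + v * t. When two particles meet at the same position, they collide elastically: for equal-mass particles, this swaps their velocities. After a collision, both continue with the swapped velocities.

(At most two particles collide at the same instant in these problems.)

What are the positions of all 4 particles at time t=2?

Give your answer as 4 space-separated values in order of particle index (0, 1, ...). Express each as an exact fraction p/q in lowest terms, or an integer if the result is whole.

Answer: 1 3 9 10

Derivation:
Collision at t=1: particles 2 and 3 swap velocities; positions: p0=3 p1=4 p2=10 p3=10; velocities now: v0=0 v1=-3 v2=-1 v3=0
Collision at t=4/3: particles 0 and 1 swap velocities; positions: p0=3 p1=3 p2=29/3 p3=10; velocities now: v0=-3 v1=0 v2=-1 v3=0
Advance to t=2 (no further collisions before then); velocities: v0=-3 v1=0 v2=-1 v3=0; positions = 1 3 9 10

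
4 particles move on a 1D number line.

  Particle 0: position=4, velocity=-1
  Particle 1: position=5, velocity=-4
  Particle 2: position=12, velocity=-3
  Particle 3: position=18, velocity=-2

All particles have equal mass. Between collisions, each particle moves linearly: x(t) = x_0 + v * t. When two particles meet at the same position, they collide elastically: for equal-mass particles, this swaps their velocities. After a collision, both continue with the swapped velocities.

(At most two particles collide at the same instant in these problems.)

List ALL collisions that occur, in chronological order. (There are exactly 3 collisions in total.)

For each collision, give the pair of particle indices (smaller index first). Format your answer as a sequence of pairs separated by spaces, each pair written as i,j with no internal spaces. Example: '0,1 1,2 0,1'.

Collision at t=1/3: particles 0 and 1 swap velocities; positions: p0=11/3 p1=11/3 p2=11 p3=52/3; velocities now: v0=-4 v1=-1 v2=-3 v3=-2
Collision at t=4: particles 1 and 2 swap velocities; positions: p0=-11 p1=0 p2=0 p3=10; velocities now: v0=-4 v1=-3 v2=-1 v3=-2
Collision at t=14: particles 2 and 3 swap velocities; positions: p0=-51 p1=-30 p2=-10 p3=-10; velocities now: v0=-4 v1=-3 v2=-2 v3=-1

Answer: 0,1 1,2 2,3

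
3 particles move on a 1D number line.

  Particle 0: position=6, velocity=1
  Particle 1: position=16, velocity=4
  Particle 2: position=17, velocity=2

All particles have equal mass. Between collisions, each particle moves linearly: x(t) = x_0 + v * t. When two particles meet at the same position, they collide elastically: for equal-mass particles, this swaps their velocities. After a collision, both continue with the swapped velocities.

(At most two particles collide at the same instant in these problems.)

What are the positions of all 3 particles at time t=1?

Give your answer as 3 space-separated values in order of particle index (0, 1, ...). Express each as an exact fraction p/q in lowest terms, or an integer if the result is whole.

Collision at t=1/2: particles 1 and 2 swap velocities; positions: p0=13/2 p1=18 p2=18; velocities now: v0=1 v1=2 v2=4
Advance to t=1 (no further collisions before then); velocities: v0=1 v1=2 v2=4; positions = 7 19 20

Answer: 7 19 20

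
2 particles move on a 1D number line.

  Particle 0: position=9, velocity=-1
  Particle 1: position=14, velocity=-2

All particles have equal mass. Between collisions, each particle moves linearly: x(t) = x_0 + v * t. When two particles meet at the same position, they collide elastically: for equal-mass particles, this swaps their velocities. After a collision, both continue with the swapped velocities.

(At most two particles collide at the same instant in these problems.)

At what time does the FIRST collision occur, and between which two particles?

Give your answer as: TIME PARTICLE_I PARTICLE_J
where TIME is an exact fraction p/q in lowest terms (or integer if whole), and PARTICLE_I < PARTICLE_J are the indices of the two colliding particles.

Pair (0,1): pos 9,14 vel -1,-2 -> gap=5, closing at 1/unit, collide at t=5
Earliest collision: t=5 between 0 and 1

Answer: 5 0 1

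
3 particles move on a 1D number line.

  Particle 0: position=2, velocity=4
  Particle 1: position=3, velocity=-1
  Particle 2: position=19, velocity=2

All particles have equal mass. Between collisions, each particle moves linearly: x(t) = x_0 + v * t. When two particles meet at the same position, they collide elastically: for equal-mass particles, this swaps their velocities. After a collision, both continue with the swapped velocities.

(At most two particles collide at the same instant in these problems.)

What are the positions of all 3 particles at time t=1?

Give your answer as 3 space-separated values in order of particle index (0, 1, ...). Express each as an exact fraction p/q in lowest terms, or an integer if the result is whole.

Answer: 2 6 21

Derivation:
Collision at t=1/5: particles 0 and 1 swap velocities; positions: p0=14/5 p1=14/5 p2=97/5; velocities now: v0=-1 v1=4 v2=2
Advance to t=1 (no further collisions before then); velocities: v0=-1 v1=4 v2=2; positions = 2 6 21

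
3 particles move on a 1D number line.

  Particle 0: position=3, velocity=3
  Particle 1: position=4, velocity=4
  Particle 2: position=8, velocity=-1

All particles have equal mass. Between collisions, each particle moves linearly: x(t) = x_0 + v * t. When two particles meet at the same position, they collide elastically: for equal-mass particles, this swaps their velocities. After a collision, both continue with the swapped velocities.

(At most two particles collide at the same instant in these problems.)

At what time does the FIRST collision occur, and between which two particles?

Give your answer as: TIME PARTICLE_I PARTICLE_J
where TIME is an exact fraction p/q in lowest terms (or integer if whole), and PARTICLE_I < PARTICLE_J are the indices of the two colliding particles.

Pair (0,1): pos 3,4 vel 3,4 -> not approaching (rel speed -1 <= 0)
Pair (1,2): pos 4,8 vel 4,-1 -> gap=4, closing at 5/unit, collide at t=4/5
Earliest collision: t=4/5 between 1 and 2

Answer: 4/5 1 2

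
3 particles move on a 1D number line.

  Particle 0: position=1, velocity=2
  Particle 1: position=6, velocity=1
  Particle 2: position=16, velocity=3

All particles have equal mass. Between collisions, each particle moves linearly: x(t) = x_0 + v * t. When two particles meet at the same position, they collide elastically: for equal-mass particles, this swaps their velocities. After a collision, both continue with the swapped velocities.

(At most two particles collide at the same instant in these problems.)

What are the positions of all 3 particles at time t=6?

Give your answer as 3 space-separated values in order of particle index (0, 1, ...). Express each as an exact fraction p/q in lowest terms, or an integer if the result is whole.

Answer: 12 13 34

Derivation:
Collision at t=5: particles 0 and 1 swap velocities; positions: p0=11 p1=11 p2=31; velocities now: v0=1 v1=2 v2=3
Advance to t=6 (no further collisions before then); velocities: v0=1 v1=2 v2=3; positions = 12 13 34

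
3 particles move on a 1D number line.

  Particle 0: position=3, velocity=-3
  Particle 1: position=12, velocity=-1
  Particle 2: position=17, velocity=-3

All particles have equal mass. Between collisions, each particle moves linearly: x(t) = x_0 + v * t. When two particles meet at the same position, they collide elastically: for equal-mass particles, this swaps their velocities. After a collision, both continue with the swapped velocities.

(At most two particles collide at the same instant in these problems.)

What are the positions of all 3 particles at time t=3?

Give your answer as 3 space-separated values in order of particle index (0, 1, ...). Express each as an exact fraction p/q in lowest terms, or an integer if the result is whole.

Collision at t=5/2: particles 1 and 2 swap velocities; positions: p0=-9/2 p1=19/2 p2=19/2; velocities now: v0=-3 v1=-3 v2=-1
Advance to t=3 (no further collisions before then); velocities: v0=-3 v1=-3 v2=-1; positions = -6 8 9

Answer: -6 8 9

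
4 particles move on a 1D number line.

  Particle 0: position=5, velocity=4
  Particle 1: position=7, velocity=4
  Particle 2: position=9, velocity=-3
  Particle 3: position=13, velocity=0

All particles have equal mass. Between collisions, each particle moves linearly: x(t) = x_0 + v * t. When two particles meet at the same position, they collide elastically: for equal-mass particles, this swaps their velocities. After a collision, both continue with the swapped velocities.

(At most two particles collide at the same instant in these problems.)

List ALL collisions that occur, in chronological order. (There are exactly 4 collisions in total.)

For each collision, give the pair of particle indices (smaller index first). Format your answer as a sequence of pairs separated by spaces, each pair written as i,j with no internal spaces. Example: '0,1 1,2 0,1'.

Collision at t=2/7: particles 1 and 2 swap velocities; positions: p0=43/7 p1=57/7 p2=57/7 p3=13; velocities now: v0=4 v1=-3 v2=4 v3=0
Collision at t=4/7: particles 0 and 1 swap velocities; positions: p0=51/7 p1=51/7 p2=65/7 p3=13; velocities now: v0=-3 v1=4 v2=4 v3=0
Collision at t=3/2: particles 2 and 3 swap velocities; positions: p0=9/2 p1=11 p2=13 p3=13; velocities now: v0=-3 v1=4 v2=0 v3=4
Collision at t=2: particles 1 and 2 swap velocities; positions: p0=3 p1=13 p2=13 p3=15; velocities now: v0=-3 v1=0 v2=4 v3=4

Answer: 1,2 0,1 2,3 1,2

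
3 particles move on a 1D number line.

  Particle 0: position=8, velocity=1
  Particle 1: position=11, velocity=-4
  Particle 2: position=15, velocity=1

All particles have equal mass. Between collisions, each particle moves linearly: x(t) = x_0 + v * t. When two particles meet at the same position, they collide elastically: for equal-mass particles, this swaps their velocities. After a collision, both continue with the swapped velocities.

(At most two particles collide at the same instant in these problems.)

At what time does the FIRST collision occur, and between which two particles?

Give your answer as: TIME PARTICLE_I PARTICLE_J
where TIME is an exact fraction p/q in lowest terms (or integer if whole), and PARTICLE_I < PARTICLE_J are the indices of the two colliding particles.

Pair (0,1): pos 8,11 vel 1,-4 -> gap=3, closing at 5/unit, collide at t=3/5
Pair (1,2): pos 11,15 vel -4,1 -> not approaching (rel speed -5 <= 0)
Earliest collision: t=3/5 between 0 and 1

Answer: 3/5 0 1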